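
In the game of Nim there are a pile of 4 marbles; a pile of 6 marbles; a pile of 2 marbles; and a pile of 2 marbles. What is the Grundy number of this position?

2

Compute the nim-sum pairwise:
4 ⊕ 6 = 2
2 ⊕ 2 = 0
0 ⊕ 2 = 2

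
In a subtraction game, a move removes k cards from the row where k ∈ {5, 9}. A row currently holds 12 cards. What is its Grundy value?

2

Grundy values for subtraction set {5, 9}:
g(0) = mex{} = 0
g(1) = mex{} = 0
g(2) = mex{} = 0
g(3) = mex{} = 0
g(4) = mex{} = 0
g(5) = mex{0} = 1
g(6) = mex{0} = 1
g(7) = mex{0} = 1
g(8) = mex{0} = 1
g(9) = mex{0} = 1
g(10) = mex{0,1} = 2
g(11) = mex{0,1} = 2
g(12) = mex{0,1} = 2
So g(12) = 2.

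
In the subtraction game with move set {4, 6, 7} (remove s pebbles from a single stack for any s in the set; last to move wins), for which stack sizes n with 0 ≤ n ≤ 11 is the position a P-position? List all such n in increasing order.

0, 1, 2, 3, 11

Grundy values for subtraction set {4, 6, 7}:
k:     0  1  2  3  4  5  6  7  8  9 10 11
g(k):  0  0  0  0  1  1  1  1  2  2  2  0
The P-positions (g = 0) in 0..11 are 0, 1, 2, 3, 11.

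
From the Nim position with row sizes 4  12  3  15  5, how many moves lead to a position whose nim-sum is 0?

3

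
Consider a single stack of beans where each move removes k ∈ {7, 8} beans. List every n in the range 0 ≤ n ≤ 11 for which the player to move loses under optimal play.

Build the Grundy sequence with g(k) = mex{g(k−s) : s ∈ {7, 8}, s ≤ k}:
g(0) = mex{} = 0
g(1) = mex{} = 0
g(2) = mex{} = 0
g(3) = mex{} = 0
g(4) = mex{} = 0
g(5) = mex{} = 0
g(6) = mex{} = 0
g(7) = mex{0} = 1
g(8) = mex{0} = 1
g(9) = mex{0} = 1
g(10) = mex{0} = 1
g(11) = mex{0} = 1
The P-positions (g = 0) in 0..11 are 0, 1, 2, 3, 4, 5, 6.

0, 1, 2, 3, 4, 5, 6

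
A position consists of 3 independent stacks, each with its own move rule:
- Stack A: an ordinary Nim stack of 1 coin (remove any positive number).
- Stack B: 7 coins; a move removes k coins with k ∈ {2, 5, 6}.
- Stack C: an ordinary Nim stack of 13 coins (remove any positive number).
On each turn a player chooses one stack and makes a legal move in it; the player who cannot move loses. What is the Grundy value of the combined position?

Stack A is a plain Nim stack of size 1, so its Grundy value is 1.
For stack B, compute g(0), g(1), … with moves {2, 5, 6}:
g(0) = mex{} = 0
g(1) = mex{} = 0
g(2) = mex{0} = 1
g(3) = mex{0} = 1
g(4) = mex{1} = 0
g(5) = mex{0,1} = 2
g(6) = mex{0} = 1
g(7) = mex{0,1,2} = 3
So g(7) = 3.
Stack C is a plain Nim stack of size 13, so its Grundy value is 13.
The value of a disjunctive sum is the nim-sum of the parts.
Combined value = 1 XOR 3 XOR 13 = 15.

15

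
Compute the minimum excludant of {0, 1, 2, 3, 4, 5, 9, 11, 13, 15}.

The values 0, 1, 2, 3, 4, 5 are all present; 6 is the first non-negative integer missing from the set.

6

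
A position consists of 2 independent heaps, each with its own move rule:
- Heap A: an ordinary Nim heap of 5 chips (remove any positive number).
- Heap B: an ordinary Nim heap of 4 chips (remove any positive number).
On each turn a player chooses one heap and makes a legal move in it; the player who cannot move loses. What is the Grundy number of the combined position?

Heap A is a plain Nim heap of size 5, so its Grundy value is 5.
Heap B is a plain Nim heap of size 4, so its Grundy value is 4.
By the Sprague-Grundy theorem, the Grundy value of a sum of independent games is the XOR of the component values.
Combined value = 5 XOR 4 = 1.

1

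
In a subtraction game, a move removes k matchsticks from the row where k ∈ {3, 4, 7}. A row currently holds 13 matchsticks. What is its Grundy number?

Grundy values for subtraction set {3, 4, 7}:
g(0) = mex{} = 0
g(1) = mex{} = 0
g(2) = mex{} = 0
g(3) = mex{0} = 1
g(4) = mex{0} = 1
g(5) = mex{0} = 1
g(6) = mex{0,1} = 2
g(7) = mex{0,1} = 2
g(8) = mex{0,1} = 2
g(9) = mex{0,1,2} = 3
g(10) = mex{1,2} = 0
g(11) = mex{1,2} = 0
g(12) = mex{1,2,3} = 0
g(13) = mex{0,2,3} = 1
So g(13) = 1.

1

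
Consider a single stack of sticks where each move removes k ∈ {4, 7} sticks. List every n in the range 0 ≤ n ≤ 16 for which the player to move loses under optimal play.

0, 1, 2, 3, 11, 12, 13, 14

Build the Grundy sequence with g(k) = mex{g(k−s) : s ∈ {4, 7}, s ≤ k}:
k:     0  1  2  3  4  5  6  7  8  9 10 11 12 13 14 15 16
g(k):  0  0  0  0  1  1  1  1  2  2  2  0  0  0  0  1  1
The P-positions (g = 0) in 0..16 are 0, 1, 2, 3, 11, 12, 13, 14.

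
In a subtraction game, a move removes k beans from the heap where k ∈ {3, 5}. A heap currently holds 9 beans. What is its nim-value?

0

Grundy values for subtraction set {3, 5}:
k:     0  1  2  3  4  5  6  7  8  9
g(k):  0  0  0  1  1  1  2  2  0  0
So g(9) = 0.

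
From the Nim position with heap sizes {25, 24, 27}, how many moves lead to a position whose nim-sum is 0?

3

Compute the nim-sum pairwise:
25 XOR 24 = 1
1 XOR 27 = 26
The overall nim-sum is X = 26. A heap of size p has a winning move iff p XOR X < p (reduce it to p XOR X).
  25: 25 XOR 26 = 3 < 25 — winning move (to 3).
  24: 24 XOR 26 = 2 < 24 — winning move (to 2).
  27: 27 XOR 26 = 1 < 27 — winning move (to 1).
That gives 3 winning moves.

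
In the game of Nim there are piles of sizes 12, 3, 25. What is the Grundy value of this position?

Compute the nim-sum pairwise:
12 XOR 3 = 15
15 XOR 25 = 22

22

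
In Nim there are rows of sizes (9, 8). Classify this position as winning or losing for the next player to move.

Compute the nim-sum pairwise:
9 XOR 8 = 1
The nim-sum is 1 ≠ 0, so this is an N-position: the player to move can win.

Winning position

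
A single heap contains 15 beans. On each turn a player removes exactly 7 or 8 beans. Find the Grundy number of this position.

0

Compute g(0), g(1), … for moves {7, 8}:
k:     0  1  2  3  4  5  6  7  8  9 10 11 12 13 14 15
g(k):  0  0  0  0  0  0  0  1  1  1  1  1  1  1  2  0
So g(15) = 0.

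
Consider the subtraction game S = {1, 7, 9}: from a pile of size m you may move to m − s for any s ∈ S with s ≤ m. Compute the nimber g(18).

Grundy values for subtraction set {1, 7, 9}:
k:     0  1  2  3  4  5  6  7  8  9 10 11 12 13 14 15 16 17 18
g(k):  0  1  0  1  0  1  0  1  0  1  0  1  0  1  0  1  0  1  0
So g(18) = 0.

0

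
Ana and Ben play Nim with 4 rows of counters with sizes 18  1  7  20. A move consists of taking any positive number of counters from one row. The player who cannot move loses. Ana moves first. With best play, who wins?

Ben wins

Compute the nim-sum pairwise:
18 ⊕ 1 = 19
19 ⊕ 7 = 20
20 ⊕ 20 = 0
The nim-sum is 0, so this is a P-position: the player to move is in a losing position under optimal play; Ana is about to move from it and so loses — Ben wins.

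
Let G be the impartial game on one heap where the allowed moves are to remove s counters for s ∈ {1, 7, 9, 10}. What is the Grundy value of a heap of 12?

Build the Grundy sequence with g(k) = mex{g(k−s) : s ∈ {1, 7, 9, 10}, s ≤ k}:
g(0) = mex{} = 0
g(1) = mex{0} = 1
g(2) = mex{1} = 0
g(3) = mex{0} = 1
g(4) = mex{1} = 0
g(5) = mex{0} = 1
g(6) = mex{1} = 0
g(7) = mex{0} = 1
g(8) = mex{1} = 0
g(9) = mex{0} = 1
g(10) = mex{0,1} = 2
g(11) = mex{0,1,2} = 3
g(12) = mex{0,1,3} = 2
So g(12) = 2.

2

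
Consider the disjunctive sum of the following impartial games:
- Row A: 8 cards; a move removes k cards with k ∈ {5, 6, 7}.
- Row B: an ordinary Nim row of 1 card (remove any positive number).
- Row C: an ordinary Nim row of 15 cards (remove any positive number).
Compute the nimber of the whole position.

15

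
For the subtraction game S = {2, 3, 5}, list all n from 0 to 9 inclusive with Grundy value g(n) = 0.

0, 1, 7, 8

Build the Grundy sequence with g(k) = mex{g(k−s) : s ∈ {2, 3, 5}, s ≤ k}:
k:     0  1  2  3  4  5  6  7  8  9
g(k):  0  0  1  1  2  2  3  0  0  1
The P-positions (g = 0) in 0..9 are 0, 1, 7, 8.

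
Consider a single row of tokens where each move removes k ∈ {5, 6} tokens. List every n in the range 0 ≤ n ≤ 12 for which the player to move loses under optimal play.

0, 1, 2, 3, 4, 11, 12

Compute g(0), g(1), … for moves {5, 6}:
k:     0  1  2  3  4  5  6  7  8  9 10 11 12
g(k):  0  0  0  0  0  1  1  1  1  1  2  0  0
The P-positions (g = 0) in 0..12 are 0, 1, 2, 3, 4, 11, 12.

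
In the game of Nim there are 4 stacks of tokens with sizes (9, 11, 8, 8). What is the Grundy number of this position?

Nim-sum: 9 ^ 11 ^ 8 ^ 8 = 2.

2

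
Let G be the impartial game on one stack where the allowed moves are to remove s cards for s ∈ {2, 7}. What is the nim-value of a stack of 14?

0

Build the Grundy sequence with g(k) = mex{g(k−s) : s ∈ {2, 7}, s ≤ k}:
k:     0  1  2  3  4  5  6  7  8  9 10 11 12 13 14
g(k):  0  0  1  1  0  0  1  1  2  0  0  1  1  0  0
So g(14) = 0.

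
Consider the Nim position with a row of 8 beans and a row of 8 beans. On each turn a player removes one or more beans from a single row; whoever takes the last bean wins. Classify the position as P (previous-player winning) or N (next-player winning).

P-position

Nim-sum: 8 ⊕ 8 = 0.
The nim-sum is 0, so this is a P-position: the player to move is in a losing position under optimal play.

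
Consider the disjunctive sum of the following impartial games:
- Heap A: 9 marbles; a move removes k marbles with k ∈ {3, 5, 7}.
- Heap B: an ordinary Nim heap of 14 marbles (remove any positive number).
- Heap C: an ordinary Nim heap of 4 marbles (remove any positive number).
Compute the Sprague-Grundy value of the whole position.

For heap A, compute g(0), g(1), … with moves {3, 5, 7}:
k:     0  1  2  3  4  5  6  7  8  9
g(k):  0  0  0  1  1  1  2  2  2  3
So g(9) = 3.
Heap B is a plain Nim heap of size 14, so its Grundy value is 14.
Heap C is a plain Nim heap of size 4, so its Grundy value is 4.
By the Sprague-Grundy theorem, the Grundy value of a sum of independent games is the XOR of the component values.
Combined value = 3 ⊕ 14 ⊕ 4 = 9.

9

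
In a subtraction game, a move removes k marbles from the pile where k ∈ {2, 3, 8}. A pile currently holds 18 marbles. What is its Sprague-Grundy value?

Build the Grundy sequence with g(k) = mex{g(k−s) : s ∈ {2, 3, 8}, s ≤ k}:
k:     0  1  2  3  4  5  6  7  8  9 10 11 12 13 14 15 16 17 18
g(k):  0  0  1  1  2  0  0  1  1  2  0  0  1  1  2  0  0  1  1
So g(18) = 1.

1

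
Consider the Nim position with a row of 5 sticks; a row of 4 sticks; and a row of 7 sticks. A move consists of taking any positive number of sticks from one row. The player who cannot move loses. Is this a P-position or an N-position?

Compute the nim-sum pairwise:
5 ^ 4 = 1
1 ^ 7 = 6
The nim-sum is 6 ≠ 0, so this is an N-position: the player to move can win.

N-position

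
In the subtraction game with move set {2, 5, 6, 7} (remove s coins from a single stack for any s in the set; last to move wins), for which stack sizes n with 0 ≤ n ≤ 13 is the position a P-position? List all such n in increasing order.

Compute g(0), g(1), … for moves {2, 5, 6, 7}:
k:     0  1  2  3  4  5  6  7  8  9 10 11 12 13
g(k):  0  0  1  1  0  2  1  3  2  2  3  3  0  0
The P-positions (g = 0) in 0..13 are 0, 1, 4, 12, 13.

0, 1, 4, 12, 13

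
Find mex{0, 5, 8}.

0 is in the set but 1 is not, so the mex is 1.

1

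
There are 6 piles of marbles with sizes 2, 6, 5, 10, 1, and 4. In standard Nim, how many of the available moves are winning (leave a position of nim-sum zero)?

Compute the nim-sum pairwise:
2 XOR 6 = 4
4 XOR 5 = 1
1 XOR 10 = 11
11 XOR 1 = 10
10 XOR 4 = 14
The overall nim-sum is X = 14. A pile of size p has a winning move iff p XOR X < p (reduce it to p XOR X).
  2: 2 XOR 14 = 12 ≥ 2 — no move.
  6: 6 XOR 14 = 8 ≥ 6 — no move.
  5: 5 XOR 14 = 11 ≥ 5 — no move.
  10: 10 XOR 14 = 4 < 10 — winning move (to 4).
  1: 1 XOR 14 = 15 ≥ 1 — no move.
  4: 4 XOR 14 = 10 ≥ 4 — no move.
That gives 1 winning move.

1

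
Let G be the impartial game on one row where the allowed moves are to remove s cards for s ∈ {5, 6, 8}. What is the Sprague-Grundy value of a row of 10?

Build the Grundy sequence with g(k) = mex{g(k−s) : s ∈ {5, 6, 8}, s ≤ k}:
k:     0  1  2  3  4  5  6  7  8  9 10
g(k):  0  0  0  0  0  1  1  1  1  1  2
So g(10) = 2.

2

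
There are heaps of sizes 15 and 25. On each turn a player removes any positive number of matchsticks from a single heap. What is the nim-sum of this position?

Compute the nim-sum pairwise:
15 XOR 25 = 22

22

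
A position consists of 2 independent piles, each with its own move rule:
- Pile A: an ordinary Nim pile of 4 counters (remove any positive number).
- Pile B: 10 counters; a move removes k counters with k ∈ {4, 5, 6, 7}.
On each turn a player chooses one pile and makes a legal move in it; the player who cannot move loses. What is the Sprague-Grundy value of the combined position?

Pile A is a plain Nim pile of size 4, so its Grundy value is 4.
Grundy values for pile B (subtraction set {4, 5, 6, 7}):
k:     0  1  2  3  4  5  6  7  8  9 10
g(k):  0  0  0  0  1  1  1  1  2  2  2
So g(10) = 2.
By the Sprague-Grundy theorem, the Grundy value of a sum of independent games is the XOR of the component values.
Combined value = 4 XOR 2 = 6.

6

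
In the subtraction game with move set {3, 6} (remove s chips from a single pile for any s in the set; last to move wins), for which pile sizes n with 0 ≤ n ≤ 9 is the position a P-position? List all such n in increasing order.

0, 1, 2, 9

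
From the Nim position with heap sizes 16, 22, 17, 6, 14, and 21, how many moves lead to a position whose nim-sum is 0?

1

Nim-sum: 16 XOR 22 XOR 17 XOR 6 XOR 14 XOR 21 = 10.
The overall nim-sum is X = 10. A heap of size p has a winning move iff p XOR X < p (reduce it to p XOR X).
  16: 16 XOR 10 = 26 ≥ 16 — no move.
  22: 22 XOR 10 = 28 ≥ 22 — no move.
  17: 17 XOR 10 = 27 ≥ 17 — no move.
  6: 6 XOR 10 = 12 ≥ 6 — no move.
  14: 14 XOR 10 = 4 < 14 — winning move (to 4).
  21: 21 XOR 10 = 31 ≥ 21 — no move.
That gives 1 winning move.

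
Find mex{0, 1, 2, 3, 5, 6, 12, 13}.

The values 0, 1, 2, 3 are all present; 4 is the first non-negative integer missing from the set.

4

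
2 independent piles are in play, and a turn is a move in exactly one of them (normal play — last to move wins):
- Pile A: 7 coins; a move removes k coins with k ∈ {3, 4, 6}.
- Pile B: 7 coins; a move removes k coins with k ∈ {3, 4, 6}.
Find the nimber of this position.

0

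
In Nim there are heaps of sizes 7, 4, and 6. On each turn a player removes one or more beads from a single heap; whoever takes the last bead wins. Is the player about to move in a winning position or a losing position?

In binary:
  111  (7)
  100  (4)
  110  (6)
  ---
  101  (5)
The nim-sum is 5 ≠ 0, so this is an N-position: the player to move can win.

Winning position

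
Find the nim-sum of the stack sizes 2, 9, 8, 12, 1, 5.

11

Nim-sum: 2 XOR 9 XOR 8 XOR 12 XOR 1 XOR 5 = 11.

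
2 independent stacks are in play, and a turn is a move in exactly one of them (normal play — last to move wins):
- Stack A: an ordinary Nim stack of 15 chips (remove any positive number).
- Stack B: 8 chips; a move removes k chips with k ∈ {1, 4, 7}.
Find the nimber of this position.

Stack A is a plain Nim stack of size 15, so its Grundy value is 15.
For stack B, compute g(0), g(1), … with moves {1, 4, 7}:
g(0) = mex{} = 0
g(1) = mex{0} = 1
g(2) = mex{1} = 0
g(3) = mex{0} = 1
g(4) = mex{0,1} = 2
g(5) = mex{1,2} = 0
g(6) = mex{0} = 1
g(7) = mex{0,1} = 2
g(8) = mex{1,2} = 0
So g(8) = 0.
The value of a disjunctive sum is the nim-sum of the parts.
Combined value = 15 XOR 0 = 15.

15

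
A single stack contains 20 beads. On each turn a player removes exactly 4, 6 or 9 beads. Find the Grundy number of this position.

Build the Grundy sequence with g(k) = mex{g(k−s) : s ∈ {4, 6, 9}, s ≤ k}:
k:     0  1  2  3  4  5  6  7  8  9 10 11 12 13 14 15 16 17 18 19 20
g(k):  0  0  0  0  1  1  1  1  2  2  2  2  3  0  0  0  0  1  1  1  1
So g(20) = 1.

1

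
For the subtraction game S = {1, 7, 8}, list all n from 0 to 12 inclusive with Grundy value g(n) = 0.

0, 2, 4, 6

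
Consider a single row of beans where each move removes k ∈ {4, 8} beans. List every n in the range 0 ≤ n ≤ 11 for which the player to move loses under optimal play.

Build the Grundy sequence with g(k) = mex{g(k−s) : s ∈ {4, 8}, s ≤ k}:
g(0) = mex{} = 0
g(1) = mex{} = 0
g(2) = mex{} = 0
g(3) = mex{} = 0
g(4) = mex{0} = 1
g(5) = mex{0} = 1
g(6) = mex{0} = 1
g(7) = mex{0} = 1
g(8) = mex{0,1} = 2
g(9) = mex{0,1} = 2
g(10) = mex{0,1} = 2
g(11) = mex{0,1} = 2
The P-positions (g = 0) in 0..11 are 0, 1, 2, 3.

0, 1, 2, 3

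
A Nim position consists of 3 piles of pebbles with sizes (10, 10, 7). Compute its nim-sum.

7

Compute the nim-sum pairwise:
10 XOR 10 = 0
0 XOR 7 = 7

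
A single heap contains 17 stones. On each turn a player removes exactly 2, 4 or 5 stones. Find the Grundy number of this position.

1

Compute g(0), g(1), … for moves {2, 4, 5}:
k:     0  1  2  3  4  5  6  7  8  9 10 11 12 13 14 15 16 17
g(k):  0  0  1  1  2  2  3  0  0  1  1  2  2  3  0  0  1  1
So g(17) = 1.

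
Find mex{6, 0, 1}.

2

The values 0, 1 are all present; 2 is the first non-negative integer missing from the set.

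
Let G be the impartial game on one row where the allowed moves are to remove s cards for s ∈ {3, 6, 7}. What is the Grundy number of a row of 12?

0

Compute g(0), g(1), … for moves {3, 6, 7}:
k:     0  1  2  3  4  5  6  7  8  9 10 11 12
g(k):  0  0  0  1  1  1  2  2  2  3  0  0  0
So g(12) = 0.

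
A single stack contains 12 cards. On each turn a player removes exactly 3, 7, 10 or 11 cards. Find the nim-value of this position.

2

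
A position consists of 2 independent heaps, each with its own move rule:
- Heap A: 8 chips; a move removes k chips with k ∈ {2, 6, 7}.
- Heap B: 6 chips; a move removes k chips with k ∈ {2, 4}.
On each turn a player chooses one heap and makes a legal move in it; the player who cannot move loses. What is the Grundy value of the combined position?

Build the Grundy sequence for heap A with g(k) = mex{g(k−s) : s ∈ {2, 6, 7}, s ≤ k}:
k:     0  1  2  3  4  5  6  7  8
g(k):  0  0  1  1  0  0  1  1  2
So g(8) = 2.
Grundy values for heap B (subtraction set {2, 4}):
g(0) = mex{} = 0
g(1) = mex{} = 0
g(2) = mex{0} = 1
g(3) = mex{0} = 1
g(4) = mex{0,1} = 2
g(5) = mex{0,1} = 2
g(6) = mex{1,2} = 0
So g(6) = 0.
By the Sprague-Grundy theorem, the Grundy value of a sum of independent games is the XOR of the component values.
Combined value = 2 ⊕ 0 = 2.

2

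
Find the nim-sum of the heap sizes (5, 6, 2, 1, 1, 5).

4

Compute the nim-sum pairwise:
5 ^ 6 = 3
3 ^ 2 = 1
1 ^ 1 = 0
0 ^ 1 = 1
1 ^ 5 = 4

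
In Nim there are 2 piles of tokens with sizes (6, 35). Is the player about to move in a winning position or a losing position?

Winning position

In binary:
  000110  (6)
  100011  (35)
  ------
  100101  (37)
The nim-sum is 37 ≠ 0, so this is an N-position: the player to move can win.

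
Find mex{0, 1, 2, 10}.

The values 0, 1, 2 are all present; 3 is the first non-negative integer missing from the set.

3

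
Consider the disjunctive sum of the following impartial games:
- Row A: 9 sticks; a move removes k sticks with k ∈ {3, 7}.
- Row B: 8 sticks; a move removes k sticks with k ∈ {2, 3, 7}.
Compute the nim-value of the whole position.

0

Build the Grundy sequence for row A with g(k) = mex{g(k−s) : s ∈ {3, 7}, s ≤ k}:
g(0) = mex{} = 0
g(1) = mex{} = 0
g(2) = mex{} = 0
g(3) = mex{0} = 1
g(4) = mex{0} = 1
g(5) = mex{0} = 1
g(6) = mex{1} = 0
g(7) = mex{0,1} = 2
g(8) = mex{0,1} = 2
g(9) = mex{0} = 1
So g(9) = 1.
Grundy values for row B (subtraction set {2, 3, 7}):
g(0) = mex{} = 0
g(1) = mex{} = 0
g(2) = mex{0} = 1
g(3) = mex{0} = 1
g(4) = mex{0,1} = 2
g(5) = mex{1} = 0
g(6) = mex{1,2} = 0
g(7) = mex{0,2} = 1
g(8) = mex{0} = 1
So g(8) = 1.
By the Sprague-Grundy theorem, the Grundy value of a sum of independent games is the XOR of the component values.
Combined value = 1 ⊕ 1 = 0.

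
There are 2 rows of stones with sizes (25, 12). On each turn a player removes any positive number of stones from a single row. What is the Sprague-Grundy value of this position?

21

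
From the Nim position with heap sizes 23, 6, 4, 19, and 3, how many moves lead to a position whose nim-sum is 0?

3

Compute the nim-sum pairwise:
23 ^ 6 = 17
17 ^ 4 = 21
21 ^ 19 = 6
6 ^ 3 = 5
The overall nim-sum is X = 5. A heap of size p has a winning move iff p XOR X < p (reduce it to p XOR X).
  23: 23 XOR 5 = 18 < 23 — winning move (to 18).
  6: 6 XOR 5 = 3 < 6 — winning move (to 3).
  4: 4 XOR 5 = 1 < 4 — winning move (to 1).
  19: 19 XOR 5 = 22 ≥ 19 — no move.
  3: 3 XOR 5 = 6 ≥ 3 — no move.
That gives 3 winning moves.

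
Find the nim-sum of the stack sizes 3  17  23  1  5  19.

Compute the nim-sum pairwise:
3 ⊕ 17 = 18
18 ⊕ 23 = 5
5 ⊕ 1 = 4
4 ⊕ 5 = 1
1 ⊕ 19 = 18

18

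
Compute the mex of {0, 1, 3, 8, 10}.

The values 0, 1 are all present; 2 is the first non-negative integer missing from the set.

2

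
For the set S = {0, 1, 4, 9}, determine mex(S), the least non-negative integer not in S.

The values 0, 1 are all present; 2 is the first non-negative integer missing from the set.

2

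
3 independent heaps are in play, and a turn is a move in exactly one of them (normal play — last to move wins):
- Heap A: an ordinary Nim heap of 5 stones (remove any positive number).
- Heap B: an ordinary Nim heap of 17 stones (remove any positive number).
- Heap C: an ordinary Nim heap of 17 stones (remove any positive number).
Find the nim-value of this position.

5

Heap A is a plain Nim heap of size 5, so its Grundy value is 5.
Heap B is a plain Nim heap of size 17, so its Grundy value is 17.
Heap C is a plain Nim heap of size 17, so its Grundy value is 17.
The value of a disjunctive sum is the nim-sum of the parts.
Combined value = 5 ⊕ 17 ⊕ 17 = 5.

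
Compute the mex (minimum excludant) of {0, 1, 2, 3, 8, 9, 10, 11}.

4

The values 0, 1, 2, 3 are all present; 4 is the first non-negative integer missing from the set.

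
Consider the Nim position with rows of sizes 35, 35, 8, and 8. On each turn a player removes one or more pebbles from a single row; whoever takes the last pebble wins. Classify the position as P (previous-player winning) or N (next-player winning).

Nim-sum: 35 ⊕ 35 ⊕ 8 ⊕ 8 = 0.
The nim-sum is 0, so this is a P-position: the player to move is in a losing position under optimal play.

P-position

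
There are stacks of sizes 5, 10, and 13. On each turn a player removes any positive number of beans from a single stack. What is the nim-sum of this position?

2

Compute the nim-sum pairwise:
5 ^ 10 = 15
15 ^ 13 = 2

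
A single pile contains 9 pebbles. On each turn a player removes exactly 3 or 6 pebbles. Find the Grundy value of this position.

0

Build the Grundy sequence with g(k) = mex{g(k−s) : s ∈ {3, 6}, s ≤ k}:
k:     0  1  2  3  4  5  6  7  8  9
g(k):  0  0  0  1  1  1  2  2  2  0
So g(9) = 0.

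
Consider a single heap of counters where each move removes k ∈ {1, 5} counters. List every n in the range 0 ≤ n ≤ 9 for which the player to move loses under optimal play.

0, 2, 4, 6, 8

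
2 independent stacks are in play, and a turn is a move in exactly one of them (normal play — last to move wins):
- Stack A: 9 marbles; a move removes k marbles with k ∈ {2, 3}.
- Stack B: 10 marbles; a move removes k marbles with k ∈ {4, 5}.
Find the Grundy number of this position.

Grundy values for stack A (subtraction set {2, 3}):
g(0) = mex{} = 0
g(1) = mex{} = 0
g(2) = mex{0} = 1
g(3) = mex{0} = 1
g(4) = mex{0,1} = 2
g(5) = mex{1} = 0
g(6) = mex{1,2} = 0
g(7) = mex{0,2} = 1
g(8) = mex{0} = 1
g(9) = mex{0,1} = 2
So g(9) = 2.
Build the Grundy sequence for stack B with g(k) = mex{g(k−s) : s ∈ {4, 5}, s ≤ k}:
k:     0  1  2  3  4  5  6  7  8  9 10
g(k):  0  0  0  0  1  1  1  1  2  0  0
So g(10) = 0.
By the Sprague-Grundy theorem, the Grundy value of a sum of independent games is the XOR of the component values.
Combined value = 2 XOR 0 = 2.

2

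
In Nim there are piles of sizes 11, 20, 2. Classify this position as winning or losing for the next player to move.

In binary:
  01011  (11)
  10100  (20)
  00010  (2)
  -----
  11101  (29)
The nim-sum is 29 ≠ 0, so this is an N-position: the player to move can win.

Winning position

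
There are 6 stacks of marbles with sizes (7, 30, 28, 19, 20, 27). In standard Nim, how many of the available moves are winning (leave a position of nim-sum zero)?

5

Nim-sum: 7 ⊕ 30 ⊕ 28 ⊕ 19 ⊕ 20 ⊕ 27 = 25.
The overall nim-sum is X = 25. A stack of size p has a winning move iff p XOR X < p (reduce it to p XOR X).
  7: 7 XOR 25 = 30 ≥ 7 — no move.
  30: 30 XOR 25 = 7 < 30 — winning move (to 7).
  28: 28 XOR 25 = 5 < 28 — winning move (to 5).
  19: 19 XOR 25 = 10 < 19 — winning move (to 10).
  20: 20 XOR 25 = 13 < 20 — winning move (to 13).
  27: 27 XOR 25 = 2 < 27 — winning move (to 2).
That gives 5 winning moves.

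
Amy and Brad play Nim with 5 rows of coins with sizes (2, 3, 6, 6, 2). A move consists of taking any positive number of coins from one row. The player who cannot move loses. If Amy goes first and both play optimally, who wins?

Amy wins

Bitwise XOR of the heap sizes:
  010  (2)
  011  (3)
  110  (6)
  110  (6)
  010  (2)
  ---
  011  (3)
The nim-sum is 3 ≠ 0, so this is an N-position: the player to move can win; Amy has a winning move.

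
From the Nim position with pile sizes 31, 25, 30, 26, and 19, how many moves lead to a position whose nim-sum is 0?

5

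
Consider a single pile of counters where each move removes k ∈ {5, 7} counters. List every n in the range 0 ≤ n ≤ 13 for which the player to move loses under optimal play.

0, 1, 2, 3, 4, 12, 13

Build the Grundy sequence with g(k) = mex{g(k−s) : s ∈ {5, 7}, s ≤ k}:
k:     0  1  2  3  4  5  6  7  8  9 10 11 12 13
g(k):  0  0  0  0  0  1  1  1  1  1  2  2  0  0
The P-positions (g = 0) in 0..13 are 0, 1, 2, 3, 4, 12, 13.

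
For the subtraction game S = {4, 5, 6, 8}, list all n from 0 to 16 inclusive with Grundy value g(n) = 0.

0, 1, 2, 3, 12, 13, 14, 15

Compute g(0), g(1), … for moves {4, 5, 6, 8}:
k:     0  1  2  3  4  5  6  7  8  9 10 11 12 13 14 15 16
g(k):  0  0  0  0  1  1  1  1  2  2  2  2  0  0  0  0  1
The P-positions (g = 0) in 0..16 are 0, 1, 2, 3, 12, 13, 14, 15.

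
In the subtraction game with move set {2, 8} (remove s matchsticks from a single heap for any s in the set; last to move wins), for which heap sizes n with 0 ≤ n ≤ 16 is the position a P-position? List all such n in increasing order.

0, 1, 4, 5, 10, 11, 14, 15

Compute g(0), g(1), … for moves {2, 8}:
k:     0  1  2  3  4  5  6  7  8  9 10 11 12 13 14 15 16
g(k):  0  0  1  1  0  0  1  1  2  2  0  0  1  1  0  0  1
The P-positions (g = 0) in 0..16 are 0, 1, 4, 5, 10, 11, 14, 15.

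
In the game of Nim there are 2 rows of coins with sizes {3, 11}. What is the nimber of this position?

8

Nim-sum: 3 ⊕ 11 = 8.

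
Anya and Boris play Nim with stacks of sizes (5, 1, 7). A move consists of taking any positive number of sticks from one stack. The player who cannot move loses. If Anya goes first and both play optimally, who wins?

Anya wins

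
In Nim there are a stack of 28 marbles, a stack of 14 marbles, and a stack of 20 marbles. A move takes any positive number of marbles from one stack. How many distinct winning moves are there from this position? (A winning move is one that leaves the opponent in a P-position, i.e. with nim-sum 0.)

3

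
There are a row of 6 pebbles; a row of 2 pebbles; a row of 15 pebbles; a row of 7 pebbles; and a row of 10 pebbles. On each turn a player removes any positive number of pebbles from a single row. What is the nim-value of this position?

6

Nim-sum: 6 ^ 2 ^ 15 ^ 7 ^ 10 = 6.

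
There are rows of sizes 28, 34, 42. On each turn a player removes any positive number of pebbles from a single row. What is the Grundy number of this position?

20

In binary:
  011100  (28)
  100010  (34)
  101010  (42)
  ------
  010100  (20)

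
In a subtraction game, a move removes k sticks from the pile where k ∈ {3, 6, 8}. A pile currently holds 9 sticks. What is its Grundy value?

Build the Grundy sequence with g(k) = mex{g(k−s) : s ∈ {3, 6, 8}, s ≤ k}:
k:     0  1  2  3  4  5  6  7  8  9
g(k):  0  0  0  1  1  1  2  2  2  3
So g(9) = 3.

3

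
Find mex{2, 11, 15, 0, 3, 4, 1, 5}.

6

The values 0, 1, 2, 3, 4, 5 are all present; 6 is the first non-negative integer missing from the set.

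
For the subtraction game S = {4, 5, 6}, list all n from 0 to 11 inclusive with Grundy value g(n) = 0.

0, 1, 2, 3, 10, 11

Compute g(0), g(1), … for moves {4, 5, 6}:
k:     0  1  2  3  4  5  6  7  8  9 10 11
g(k):  0  0  0  0  1  1  1  1  2  2  0  0
The P-positions (g = 0) in 0..11 are 0, 1, 2, 3, 10, 11.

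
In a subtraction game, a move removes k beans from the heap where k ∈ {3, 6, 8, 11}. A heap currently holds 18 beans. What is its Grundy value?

1

Compute g(0), g(1), … for moves {3, 6, 8, 11}:
k:     0  1  2  3  4  5  6  7  8  9 10 11 12 13 14 15 16 17 18
g(k):  0  0  0  1  1  1  2  2  2  3  3  3  4  4  0  0  0  1  1
So g(18) = 1.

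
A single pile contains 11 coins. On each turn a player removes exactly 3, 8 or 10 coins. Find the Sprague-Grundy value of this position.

3

Grundy values for subtraction set {3, 8, 10}:
g(0) = mex{} = 0
g(1) = mex{} = 0
g(2) = mex{} = 0
g(3) = mex{0} = 1
g(4) = mex{0} = 1
g(5) = mex{0} = 1
g(6) = mex{1} = 0
g(7) = mex{1} = 0
g(8) = mex{0,1} = 2
g(9) = mex{0} = 1
g(10) = mex{0} = 1
g(11) = mex{0,1,2} = 3
So g(11) = 3.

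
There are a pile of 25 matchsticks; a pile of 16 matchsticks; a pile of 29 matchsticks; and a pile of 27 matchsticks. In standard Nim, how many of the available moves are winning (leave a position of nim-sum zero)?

Nim-sum: 25 XOR 16 XOR 29 XOR 27 = 15.
The overall nim-sum is X = 15. A pile of size p has a winning move iff p XOR X < p (reduce it to p XOR X).
  25: 25 XOR 15 = 22 < 25 — winning move (to 22).
  16: 16 XOR 15 = 31 ≥ 16 — no move.
  29: 29 XOR 15 = 18 < 29 — winning move (to 18).
  27: 27 XOR 15 = 20 < 27 — winning move (to 20).
That gives 3 winning moves.

3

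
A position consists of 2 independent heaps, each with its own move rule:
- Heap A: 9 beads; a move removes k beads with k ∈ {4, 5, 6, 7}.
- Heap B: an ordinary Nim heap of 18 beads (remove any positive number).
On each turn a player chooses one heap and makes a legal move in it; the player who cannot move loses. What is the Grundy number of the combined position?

Grundy values for heap A (subtraction set {4, 5, 6, 7}):
g(0) = mex{} = 0
g(1) = mex{} = 0
g(2) = mex{} = 0
g(3) = mex{} = 0
g(4) = mex{0} = 1
g(5) = mex{0} = 1
g(6) = mex{0} = 1
g(7) = mex{0} = 1
g(8) = mex{0,1} = 2
g(9) = mex{0,1} = 2
So g(9) = 2.
Heap B is a plain Nim heap of size 18, so its Grundy value is 18.
By the Sprague-Grundy theorem, the Grundy value of a sum of independent games is the XOR of the component values.
Combined value = 2 ⊕ 18 = 16.

16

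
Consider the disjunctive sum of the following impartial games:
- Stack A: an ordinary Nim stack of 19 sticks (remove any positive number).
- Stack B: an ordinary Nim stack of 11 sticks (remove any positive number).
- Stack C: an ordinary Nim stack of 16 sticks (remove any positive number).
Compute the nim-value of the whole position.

Stack A is a plain Nim stack of size 19, so its Grundy value is 19.
Stack B is a plain Nim stack of size 11, so its Grundy value is 11.
Stack C is a plain Nim stack of size 16, so its Grundy value is 16.
The value of a disjunctive sum is the nim-sum of the parts.
Combined value = 19 XOR 11 XOR 16 = 8.

8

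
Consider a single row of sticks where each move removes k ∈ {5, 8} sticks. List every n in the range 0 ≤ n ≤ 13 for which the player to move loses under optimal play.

Build the Grundy sequence with g(k) = mex{g(k−s) : s ∈ {5, 8}, s ≤ k}:
g(0) = mex{} = 0
g(1) = mex{} = 0
g(2) = mex{} = 0
g(3) = mex{} = 0
g(4) = mex{} = 0
g(5) = mex{0} = 1
g(6) = mex{0} = 1
g(7) = mex{0} = 1
g(8) = mex{0} = 1
g(9) = mex{0} = 1
g(10) = mex{0,1} = 2
g(11) = mex{0,1} = 2
g(12) = mex{0,1} = 2
g(13) = mex{1} = 0
The P-positions (g = 0) in 0..13 are 0, 1, 2, 3, 4, 13.

0, 1, 2, 3, 4, 13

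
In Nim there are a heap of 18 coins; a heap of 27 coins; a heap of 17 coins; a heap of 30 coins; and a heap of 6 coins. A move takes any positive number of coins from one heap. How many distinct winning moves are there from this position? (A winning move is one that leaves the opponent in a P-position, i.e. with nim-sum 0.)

Compute the nim-sum pairwise:
18 ⊕ 27 = 9
9 ⊕ 17 = 24
24 ⊕ 30 = 6
6 ⊕ 6 = 0
The nim-sum is already 0, so every move leaves a nonzero nim-sum — there are no winning moves.

0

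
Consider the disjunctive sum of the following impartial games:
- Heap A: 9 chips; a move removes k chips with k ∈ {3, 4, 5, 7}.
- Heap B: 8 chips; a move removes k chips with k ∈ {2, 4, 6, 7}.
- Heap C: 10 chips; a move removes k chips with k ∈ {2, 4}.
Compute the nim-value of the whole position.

5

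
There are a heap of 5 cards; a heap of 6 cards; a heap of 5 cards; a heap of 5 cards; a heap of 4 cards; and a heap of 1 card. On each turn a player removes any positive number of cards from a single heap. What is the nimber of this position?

6

Compute the nim-sum pairwise:
5 XOR 6 = 3
3 XOR 5 = 6
6 XOR 5 = 3
3 XOR 4 = 7
7 XOR 1 = 6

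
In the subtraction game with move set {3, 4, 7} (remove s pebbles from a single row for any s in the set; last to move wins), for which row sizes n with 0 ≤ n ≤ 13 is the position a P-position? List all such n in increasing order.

0, 1, 2, 10, 11, 12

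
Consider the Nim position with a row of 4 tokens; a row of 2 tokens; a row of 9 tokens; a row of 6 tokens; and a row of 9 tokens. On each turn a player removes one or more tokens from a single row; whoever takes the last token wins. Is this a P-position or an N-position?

P-position

Compute the nim-sum pairwise:
4 ⊕ 2 = 6
6 ⊕ 9 = 15
15 ⊕ 6 = 9
9 ⊕ 9 = 0
The nim-sum is 0, so this is a P-position: the player to move is in a losing position under optimal play.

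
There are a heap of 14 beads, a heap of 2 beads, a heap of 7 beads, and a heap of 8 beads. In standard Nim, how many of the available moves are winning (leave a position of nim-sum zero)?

Compute the nim-sum pairwise:
14 ⊕ 2 = 12
12 ⊕ 7 = 11
11 ⊕ 8 = 3
The overall nim-sum is X = 3. A heap of size p has a winning move iff p XOR X < p (reduce it to p XOR X).
  14: 14 XOR 3 = 13 < 14 — winning move (to 13).
  2: 2 XOR 3 = 1 < 2 — winning move (to 1).
  7: 7 XOR 3 = 4 < 7 — winning move (to 4).
  8: 8 XOR 3 = 11 ≥ 8 — no move.
That gives 3 winning moves.

3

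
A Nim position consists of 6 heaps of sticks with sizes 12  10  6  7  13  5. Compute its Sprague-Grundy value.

Compute the nim-sum pairwise:
12 XOR 10 = 6
6 XOR 6 = 0
0 XOR 7 = 7
7 XOR 13 = 10
10 XOR 5 = 15

15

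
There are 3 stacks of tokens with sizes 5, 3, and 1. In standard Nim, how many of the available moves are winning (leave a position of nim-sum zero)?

1

Write each in binary and XOR column by column:
  101  (5)
  011  (3)
  001  (1)
  ---
  111  (7)
The overall nim-sum is X = 7. A stack of size p has a winning move iff p XOR X < p (reduce it to p XOR X).
  5: 5 XOR 7 = 2 < 5 — winning move (to 2).
  3: 3 XOR 7 = 4 ≥ 3 — no move.
  1: 1 XOR 7 = 6 ≥ 1 — no move.
That gives 1 winning move.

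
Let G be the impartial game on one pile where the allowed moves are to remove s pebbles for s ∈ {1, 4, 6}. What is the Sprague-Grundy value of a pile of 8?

Grundy values for subtraction set {1, 4, 6}:
g(0) = mex{} = 0
g(1) = mex{0} = 1
g(2) = mex{1} = 0
g(3) = mex{0} = 1
g(4) = mex{0,1} = 2
g(5) = mex{1,2} = 0
g(6) = mex{0} = 1
g(7) = mex{1} = 0
g(8) = mex{0,2} = 1
So g(8) = 1.

1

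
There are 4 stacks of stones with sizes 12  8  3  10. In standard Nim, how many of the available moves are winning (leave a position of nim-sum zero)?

3

Nim-sum: 12 ^ 8 ^ 3 ^ 10 = 13.
The overall nim-sum is X = 13. A stack of size p has a winning move iff p XOR X < p (reduce it to p XOR X).
  12: 12 XOR 13 = 1 < 12 — winning move (to 1).
  8: 8 XOR 13 = 5 < 8 — winning move (to 5).
  3: 3 XOR 13 = 14 ≥ 3 — no move.
  10: 10 XOR 13 = 7 < 10 — winning move (to 7).
That gives 3 winning moves.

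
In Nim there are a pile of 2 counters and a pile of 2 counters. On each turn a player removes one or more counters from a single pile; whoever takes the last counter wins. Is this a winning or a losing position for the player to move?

Losing position

Compute the nim-sum pairwise:
2 ⊕ 2 = 0
The nim-sum is 0, so this is a P-position: the player to move is in a losing position under optimal play.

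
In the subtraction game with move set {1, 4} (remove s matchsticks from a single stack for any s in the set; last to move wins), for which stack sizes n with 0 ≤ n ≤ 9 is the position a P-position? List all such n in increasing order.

0, 2, 5, 7

Build the Grundy sequence with g(k) = mex{g(k−s) : s ∈ {1, 4}, s ≤ k}:
g(0) = mex{} = 0
g(1) = mex{0} = 1
g(2) = mex{1} = 0
g(3) = mex{0} = 1
g(4) = mex{0,1} = 2
g(5) = mex{1,2} = 0
g(6) = mex{0} = 1
g(7) = mex{1} = 0
g(8) = mex{0,2} = 1
g(9) = mex{0,1} = 2
The P-positions (g = 0) in 0..9 are 0, 2, 5, 7.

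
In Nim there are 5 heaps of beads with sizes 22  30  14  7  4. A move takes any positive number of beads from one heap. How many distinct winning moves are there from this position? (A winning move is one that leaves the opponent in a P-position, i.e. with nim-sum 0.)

Bitwise XOR of the heap sizes:
  10110  (22)
  11110  (30)
  01110  (14)
  00111  (7)
  00100  (4)
  -----
  00101  (5)
The overall nim-sum is X = 5. A heap of size p has a winning move iff p XOR X < p (reduce it to p XOR X).
  22: 22 XOR 5 = 19 < 22 — winning move (to 19).
  30: 30 XOR 5 = 27 < 30 — winning move (to 27).
  14: 14 XOR 5 = 11 < 14 — winning move (to 11).
  7: 7 XOR 5 = 2 < 7 — winning move (to 2).
  4: 4 XOR 5 = 1 < 4 — winning move (to 1).
That gives 5 winning moves.

5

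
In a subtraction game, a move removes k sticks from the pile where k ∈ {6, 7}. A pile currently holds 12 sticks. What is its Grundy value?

Build the Grundy sequence with g(k) = mex{g(k−s) : s ∈ {6, 7}, s ≤ k}:
k:     0  1  2  3  4  5  6  7  8  9 10 11 12
g(k):  0  0  0  0  0  0  1  1  1  1  1  1  2
So g(12) = 2.

2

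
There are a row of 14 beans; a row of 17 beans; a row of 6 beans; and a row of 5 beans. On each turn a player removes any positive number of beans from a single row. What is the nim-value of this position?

28

Compute the nim-sum pairwise:
14 XOR 17 = 31
31 XOR 6 = 25
25 XOR 5 = 28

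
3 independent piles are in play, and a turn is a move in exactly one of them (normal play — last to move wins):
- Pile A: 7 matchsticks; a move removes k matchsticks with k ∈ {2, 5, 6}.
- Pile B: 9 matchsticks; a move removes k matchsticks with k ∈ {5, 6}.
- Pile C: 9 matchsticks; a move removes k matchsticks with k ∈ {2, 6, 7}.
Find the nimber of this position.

2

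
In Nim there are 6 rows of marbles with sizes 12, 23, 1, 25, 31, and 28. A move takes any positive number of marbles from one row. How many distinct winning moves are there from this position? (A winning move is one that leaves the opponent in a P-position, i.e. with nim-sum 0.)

Compute the nim-sum pairwise:
12 ^ 23 = 27
27 ^ 1 = 26
26 ^ 25 = 3
3 ^ 31 = 28
28 ^ 28 = 0
The nim-sum is already 0, so every move leaves a nonzero nim-sum — there are no winning moves.

0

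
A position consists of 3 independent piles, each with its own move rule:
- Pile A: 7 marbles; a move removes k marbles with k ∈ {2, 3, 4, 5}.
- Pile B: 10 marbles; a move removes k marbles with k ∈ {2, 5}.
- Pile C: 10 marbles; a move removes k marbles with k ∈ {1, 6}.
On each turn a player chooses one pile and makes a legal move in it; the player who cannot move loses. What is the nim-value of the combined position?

Build the Grundy sequence for pile A with g(k) = mex{g(k−s) : s ∈ {2, 3, 4, 5}, s ≤ k}:
g(0) = mex{} = 0
g(1) = mex{} = 0
g(2) = mex{0} = 1
g(3) = mex{0} = 1
g(4) = mex{0,1} = 2
g(5) = mex{0,1} = 2
g(6) = mex{0,1,2} = 3
g(7) = mex{1,2} = 0
So g(7) = 0.
Grundy values for pile B (subtraction set {2, 5}):
k:     0  1  2  3  4  5  6  7  8  9 10
g(k):  0  0  1  1  0  2  1  0  0  1  1
So g(10) = 1.
Build the Grundy sequence for pile C with g(k) = mex{g(k−s) : s ∈ {1, 6}, s ≤ k}:
g(0) = mex{} = 0
g(1) = mex{0} = 1
g(2) = mex{1} = 0
g(3) = mex{0} = 1
g(4) = mex{1} = 0
g(5) = mex{0} = 1
g(6) = mex{0,1} = 2
g(7) = mex{1,2} = 0
g(8) = mex{0} = 1
g(9) = mex{1} = 0
g(10) = mex{0} = 1
So g(10) = 1.
By the Sprague-Grundy theorem, the Grundy value of a sum of independent games is the XOR of the component values.
Combined value = 0 XOR 1 XOR 1 = 0.

0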